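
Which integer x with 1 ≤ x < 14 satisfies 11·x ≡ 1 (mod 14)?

14 = 1·11 + 3
11 = 3·3 + 2
3 = 1·2 + 1
2 = 2·1 + 0
Back-substituting gives 11·9 ≡ 1 (mod 14).

9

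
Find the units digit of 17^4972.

Last digits of 7^n: 7, 9, 3, 1 (period 4).
4972 mod 4 = 0, so the last digit matches 7^4 = 1.

1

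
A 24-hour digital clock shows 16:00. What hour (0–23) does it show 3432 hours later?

3432 mod 24 = 0 (since 143·24 = 3432).
(16 + 0) mod 24 = 16.

16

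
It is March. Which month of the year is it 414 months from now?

414 = 34·12 + 6, so 414 mod 12 = 6.
March + 6 months → September.

September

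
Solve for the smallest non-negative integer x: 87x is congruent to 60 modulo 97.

87⁻¹ ≡ 29 (mod 97) because 87·29 = 2523 = 26·97 + 1.
So x ≡ 29·60 = 1740 ≡ 91 (mod 97).

91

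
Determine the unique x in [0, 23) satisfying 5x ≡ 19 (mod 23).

13

5⁻¹ ≡ 14 (mod 23) because 5·14 = 70 = 3·23 + 1.
Multiplying both sides by 14: x ≡ 14·19 = 266 ≡ 13 (mod 23).
Check: 5·13 = 65 = 2·23 + 19.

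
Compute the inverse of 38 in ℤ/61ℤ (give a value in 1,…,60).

53

38·53 = 2014 = 33·61 + 1, so 38⁻¹ ≡ 53 (mod 61).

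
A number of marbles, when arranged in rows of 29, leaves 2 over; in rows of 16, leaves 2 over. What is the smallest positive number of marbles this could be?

Since 16·20 ≡ 1 (mod 29), take x = 2 + 16·((2−2)·20 mod 29) = 2 + 16·0 = 2.
Check: 2 mod 29 = 2, 2 mod 16 = 2.

2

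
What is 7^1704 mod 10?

1

Last digits of 7^n: 7, 9, 3, 1 (period 4).
1704 mod 4 = 0, so the last digit matches 7^4 = 1.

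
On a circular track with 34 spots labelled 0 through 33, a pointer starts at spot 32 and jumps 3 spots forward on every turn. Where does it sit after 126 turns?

2

126·3 = 378.
378 mod 34 = 4 (since 11·34 = 374).
(32 + 4) mod 34 = 2.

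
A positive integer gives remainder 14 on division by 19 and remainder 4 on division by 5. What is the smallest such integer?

Since 5·4 ≡ 1 (mod 19), take x = 4 + 5·((14−4)·4 mod 19) = 4 + 5·2 = 14.
Check: 14 mod 19 = 14, 14 mod 5 = 4.

14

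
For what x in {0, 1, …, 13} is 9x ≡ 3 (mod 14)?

5

9⁻¹ ≡ 11 (mod 14) because 9·11 = 99 = 7·14 + 1.
Multiplying both sides by 11: x ≡ 11·3 = 33 ≡ 5 (mod 14).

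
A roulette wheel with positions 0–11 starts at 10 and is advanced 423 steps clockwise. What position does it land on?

1

Dividing 423 by 12 gives quotient 35 and remainder 3.
(10 + 3) mod 12 = 1.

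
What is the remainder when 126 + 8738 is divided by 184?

8738 = 47·184 + 90, so 8738 mod 184 = 90.
(126 + 90) mod 184 = 32.

32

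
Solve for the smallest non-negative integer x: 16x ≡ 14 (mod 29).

19

16⁻¹ ≡ 20 (mod 29) because 16·20 = 320 = 11·29 + 1.
Multiplying both sides by 20: x ≡ 20·14 = 280 ≡ 19 (mod 29).
Check: 16·19 = 304 = 10·29 + 14.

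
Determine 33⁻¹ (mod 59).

59 = 1·33 + 26
33 = 1·26 + 7
26 = 3·7 + 5
7 = 1·5 + 2
5 = 2·2 + 1
2 = 2·1 + 0
Back-substituting gives 33·34 ≡ 1 (mod 59).

34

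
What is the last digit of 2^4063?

8

The units digit of 2^n cycles with period 4: 2, 4, 8, 6, …
4063 mod 4 = 3, so the last digit matches 2^3 = 8.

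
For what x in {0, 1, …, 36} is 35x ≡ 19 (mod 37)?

9

The inverse of 35 mod 37 is 18 (since 35·18 = 630 ≡ 1).
Multiplying both sides by 18: x ≡ 18·19 = 342 ≡ 9 (mod 37).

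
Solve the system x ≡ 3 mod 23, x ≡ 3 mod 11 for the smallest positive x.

3

x ≡ 3 (mod 11) gives x ∈ {3}.
The first of these with x mod 23 = 3 is 3.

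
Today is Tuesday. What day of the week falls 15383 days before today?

Friday

15383 = 2197·7 + 4, so 15383 mod 7 = 4.
Tuesday − 4 days → Friday.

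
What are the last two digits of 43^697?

43

Square-and-reduce mod 100: 43^1≡43, 43^2≡49, 43^4≡1, 43^8≡1, 43^16≡1, 43^32≡1, 43^64≡1, 43^128≡1, 43^256≡1, 43^512≡1.
697 = 1 + 8 + 16 + 32 + 128 + 512, so 43^697 ≡ 43·1·1·1·1·1 ≡ 43 (mod 100).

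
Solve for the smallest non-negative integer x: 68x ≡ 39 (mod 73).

36

The inverse of 68 mod 73 is 29 (since 68·29 = 1972 ≡ 1).
Multiplying both sides by 29: x ≡ 29·39 = 1131 ≡ 36 (mod 73).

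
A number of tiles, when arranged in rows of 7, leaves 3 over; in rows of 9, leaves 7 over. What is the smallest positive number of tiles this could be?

x ≡ 3 (mod 7) gives x ∈ {3, 10, 17, 24, 31, 38, 45, 52}.
The first of these with x mod 9 = 7 is 52.

52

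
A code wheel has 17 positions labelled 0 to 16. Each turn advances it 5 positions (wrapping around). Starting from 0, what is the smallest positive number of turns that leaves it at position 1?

7

5·7 = 35 = 2·17 + 1, so 5⁻¹ ≡ 7 (mod 17).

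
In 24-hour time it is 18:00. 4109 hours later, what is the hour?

23

Dividing 4109 by 24 gives quotient 171 and remainder 5.
(18 + 5) mod 24 = 23.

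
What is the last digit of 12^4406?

4

The units digit of 12^n cycles with period 4: 2, 4, 8, 6, …
4406 mod 4 = 2, so the last digit matches 2^2 = 4.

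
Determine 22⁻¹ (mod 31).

31 = 1·22 + 9
22 = 2·9 + 4
9 = 2·4 + 1
4 = 4·1 + 0
Back-substituting gives 22·24 ≡ 1 (mod 31).

24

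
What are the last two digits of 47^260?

01

Square-and-reduce mod 100: 47^1≡47, 47^2≡9, 47^4≡81, 47^8≡61, 47^16≡21, 47^32≡41, 47^64≡81, 47^128≡61, 47^256≡21.
260 = 4 + 256, so 47^260 ≡ 81·21 ≡ 1 (mod 100).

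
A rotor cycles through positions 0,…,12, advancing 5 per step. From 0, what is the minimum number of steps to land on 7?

5⁻¹ ≡ 8 (mod 13) because 5·8 = 40 = 3·13 + 1.
Multiplying both sides by 8: x ≡ 8·7 = 56 ≡ 4 (mod 13).
Check: 5·4 = 20 = 1·13 + 7.

4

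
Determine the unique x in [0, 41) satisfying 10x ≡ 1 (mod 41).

37

10⁻¹ ≡ 37 (mod 41) because 10·37 = 370 = 9·41 + 1.
So x ≡ 37·1 = 37 ≡ 37 (mod 41).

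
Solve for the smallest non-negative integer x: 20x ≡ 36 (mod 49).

41

The inverse of 20 mod 49 is 27 (since 20·27 = 540 ≡ 1).
Multiplying both sides by 27: x ≡ 27·36 = 972 ≡ 41 (mod 49).
Check: 20·41 = 820 = 16·49 + 36.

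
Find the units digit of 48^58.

4

Powers of 8 mod 10 repeat with period 4: 8, 4, 2, 6.
58 mod 4 = 2, so the last digit matches 8^2 = 4.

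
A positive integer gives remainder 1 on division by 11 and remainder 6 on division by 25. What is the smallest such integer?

56

x ≡ 1 (mod 11) gives x ∈ {1, 12, 23, 34, 45, 56}.
The first of these with x mod 25 = 6 is 56.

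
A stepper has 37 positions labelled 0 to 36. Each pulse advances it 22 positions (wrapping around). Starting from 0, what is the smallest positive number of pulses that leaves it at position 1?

22·32 = 704 = 19·37 + 1, so 22⁻¹ ≡ 32 (mod 37).

32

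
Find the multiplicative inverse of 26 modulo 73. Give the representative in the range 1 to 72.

26·59 = 1534 = 21·73 + 1, so 26⁻¹ ≡ 59 (mod 73).

59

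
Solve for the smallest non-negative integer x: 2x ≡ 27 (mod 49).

2⁻¹ ≡ 25 (mod 49) because 2·25 = 50 = 1·49 + 1.
Multiplying both sides by 25: x ≡ 25·27 = 675 ≡ 38 (mod 49).
Check: 2·38 = 76 = 1·49 + 27.

38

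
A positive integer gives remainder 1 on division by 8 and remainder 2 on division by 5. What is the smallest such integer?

17

x ≡ 2 (mod 5) gives x ∈ {2, 7, 12, 17}.
The first of these with x mod 8 = 1 is 17.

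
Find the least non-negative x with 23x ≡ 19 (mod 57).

23⁻¹ ≡ 5 (mod 57) because 23·5 = 115 = 2·57 + 1.
Multiplying both sides by 5: x ≡ 5·19 = 95 ≡ 38 (mod 57).

38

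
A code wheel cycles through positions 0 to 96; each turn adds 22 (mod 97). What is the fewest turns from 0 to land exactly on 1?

97 = 4·22 + 9
22 = 2·9 + 4
9 = 2·4 + 1
4 = 4·1 + 0
Back-substituting gives 22·75 ≡ 1 (mod 97).

75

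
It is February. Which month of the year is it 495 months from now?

Dividing 495 by 12 gives quotient 41 and remainder 3.
February + 3 months → May.

May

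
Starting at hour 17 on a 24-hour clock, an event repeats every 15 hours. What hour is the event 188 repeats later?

188·15 = 2820.
2820 mod 24 = 12 (since 117·24 = 2808).
(17 + 12) mod 24 = 5.

5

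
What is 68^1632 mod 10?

6

Last digits of 8^n: 8, 4, 2, 6 (period 4).
1632 mod 4 = 0, so the last digit matches 8^4 = 6.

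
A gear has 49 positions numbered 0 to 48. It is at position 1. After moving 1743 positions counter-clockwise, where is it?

1743 = 35·49 + 28, so 1743 mod 49 = 28.
(1 − 28) mod 49 = 22.

22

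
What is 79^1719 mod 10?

9

The units digit of 79^n cycles with period 2: 9, 1, …
1719 leaves remainder 1 on division by 2, so 79^1719 ends in 9.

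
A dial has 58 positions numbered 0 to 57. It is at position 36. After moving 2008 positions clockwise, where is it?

14

2008 = 34·58 + 36, so 2008 mod 58 = 36.
(36 + 36) mod 58 = 14.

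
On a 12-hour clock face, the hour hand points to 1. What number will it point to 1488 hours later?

1488 mod 12 = 0 (since 124·12 = 1488).
1 + 0 → 1 on a 12-hour dial.

1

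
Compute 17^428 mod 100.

By repeated squaring mod 100: 17^1≡17, 17^2≡89, 17^4≡21, 17^8≡41, 17^16≡81, 17^32≡61, 17^64≡21, 17^128≡41, 17^256≡81.
Since 428 = 4 + 8 + 32 + 128 + 256 in binary, 17^428 ≡ 21·41·61·41·81 ≡ 41 (mod 100).

41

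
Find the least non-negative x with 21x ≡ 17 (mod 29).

16

21⁻¹ ≡ 18 (mod 29) because 21·18 = 378 = 13·29 + 1.
Multiplying both sides by 18: x ≡ 18·17 = 306 ≡ 16 (mod 29).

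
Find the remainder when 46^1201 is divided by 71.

By repeated squaring mod 71: 46^1≡46, 46^2≡57, 46^4≡54, 46^8≡5, 46^16≡25, 46^32≡57, 46^64≡54, 46^128≡5, 46^256≡25, 46^512≡57, 46^1024≡54.
1201 = 1 + 16 + 32 + 128 + 1024, so 46^1201 ≡ 46·25·57·5·54 ≡ 46 (mod 71).

46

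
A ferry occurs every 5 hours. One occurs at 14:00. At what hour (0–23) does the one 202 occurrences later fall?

16

202·5 = 1010.
1010 = 42·24 + 2, so 1010 mod 24 = 2.
(14 + 2) mod 24 = 16.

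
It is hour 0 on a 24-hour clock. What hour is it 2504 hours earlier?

2504 − 104·24 = 8, so 2504 ≡ 8 (mod 24).
(0 − 8) mod 24 = 16.

16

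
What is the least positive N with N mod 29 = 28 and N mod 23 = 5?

28

x ≡ 5 (mod 23) gives x ∈ {5, 28}.
The first of these with x mod 29 = 28 is 28.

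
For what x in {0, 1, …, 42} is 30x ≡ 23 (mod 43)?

30⁻¹ ≡ 33 (mod 43) because 30·33 = 990 = 23·43 + 1.
So x ≡ 33·23 = 759 ≡ 28 (mod 43).
Check: 30·28 = 840 = 19·43 + 23.

28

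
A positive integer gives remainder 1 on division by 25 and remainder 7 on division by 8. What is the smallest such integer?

x ≡ 7 (mod 8) gives x ∈ {7, 15, 23, 31, 39, 47, 55, 63, …}.
The first of these with x mod 25 = 1 is 151.

151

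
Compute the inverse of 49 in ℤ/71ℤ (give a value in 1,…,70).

71 = 1·49 + 22
49 = 2·22 + 5
22 = 4·5 + 2
5 = 2·2 + 1
2 = 2·1 + 0
Back-substituting gives 49·29 ≡ 1 (mod 71).

29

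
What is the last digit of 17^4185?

Powers of 7 mod 10 repeat with period 4: 7, 9, 3, 1.
4185 leaves remainder 1 on division by 4, so 17^4185 ends in 7.

7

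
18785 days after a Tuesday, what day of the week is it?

Saturday

Dividing 18785 by 7 gives quotient 2683 and remainder 4.
Tuesday + 4 days → Saturday.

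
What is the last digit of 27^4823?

3

Last digits of 7^n: 7, 9, 3, 1 (period 4).
4823 leaves remainder 3 on division by 4, so 27^4823 ends in 3.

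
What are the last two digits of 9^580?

Successive squares of 9 mod 100: 9^1≡9, 9^2≡81, 9^4≡61, 9^8≡21, 9^16≡41, 9^32≡81, 9^64≡61, 9^128≡21, 9^256≡41, 9^512≡81.
Since 580 = 4 + 64 + 512 in binary, 9^580 ≡ 61·61·81 ≡ 1 (mod 100).

01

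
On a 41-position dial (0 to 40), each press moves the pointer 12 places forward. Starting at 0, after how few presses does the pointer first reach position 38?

12⁻¹ ≡ 24 (mod 41) because 12·24 = 288 = 7·41 + 1.
So x ≡ 24·38 = 912 ≡ 10 (mod 41).
Check: 12·10 = 120 = 2·41 + 38.

10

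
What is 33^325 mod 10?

Powers of 3 mod 10 repeat with period 4: 3, 9, 7, 1.
325 mod 4 = 1, so the last digit matches 3^1 = 3.

3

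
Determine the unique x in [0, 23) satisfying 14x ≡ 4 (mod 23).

14⁻¹ ≡ 5 (mod 23) because 14·5 = 70 = 3·23 + 1.
Multiplying both sides by 5: x ≡ 5·4 = 20 ≡ 20 (mod 23).

20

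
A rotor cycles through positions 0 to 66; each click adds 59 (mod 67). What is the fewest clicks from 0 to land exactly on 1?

59·25 = 1475 = 22·67 + 1, so 59⁻¹ ≡ 25 (mod 67).

25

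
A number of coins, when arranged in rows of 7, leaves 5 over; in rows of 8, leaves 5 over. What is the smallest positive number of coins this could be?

x ≡ 5 (mod 7) gives x ∈ {5}.
The first of these with x mod 8 = 5 is 5.

5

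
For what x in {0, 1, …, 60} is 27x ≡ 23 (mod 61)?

37

The inverse of 27 mod 61 is 52 (since 27·52 = 1404 ≡ 1).
Multiplying both sides by 52: x ≡ 52·23 = 1196 ≡ 37 (mod 61).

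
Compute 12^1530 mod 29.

28

By repeated squaring mod 29: 12^1≡12, 12^2≡28, 12^4≡1, 12^8≡1, 12^16≡1, 12^32≡1, 12^64≡1, 12^128≡1, 12^256≡1, 12^512≡1, 12^1024≡1.
Since 1530 = 2 + 8 + 16 + 32 + 64 + 128 + 256 + 1024 in binary, 12^1530 ≡ 28·1·1·1·1·1·1·1 ≡ 28 (mod 29).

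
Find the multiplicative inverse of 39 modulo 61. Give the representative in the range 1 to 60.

36

39·36 = 1404 = 23·61 + 1, so 39⁻¹ ≡ 36 (mod 61).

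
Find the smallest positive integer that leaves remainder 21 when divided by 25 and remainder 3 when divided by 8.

171

x ≡ 3 (mod 8) gives x ∈ {3, 11, 19, 27, 35, 43, 51, 59, …}.
The first of these with x mod 25 = 21 is 171.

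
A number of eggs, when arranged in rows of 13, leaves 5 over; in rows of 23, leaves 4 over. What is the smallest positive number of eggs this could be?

x ≡ 5 (mod 13) gives x ∈ {5, 18, 31, 44, 57, 70, 83, 96}.
The first of these with x mod 23 = 4 is 96.

96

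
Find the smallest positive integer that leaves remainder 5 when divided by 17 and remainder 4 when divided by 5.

x ≡ 4 (mod 5) gives x ∈ {4, 9, 14, 19, 24, 29, 34, 39}.
The first of these with x mod 17 = 5 is 39.

39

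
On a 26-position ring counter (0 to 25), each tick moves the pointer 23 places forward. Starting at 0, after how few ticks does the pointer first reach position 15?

23⁻¹ ≡ 17 (mod 26) because 23·17 = 391 = 15·26 + 1.
So x ≡ 17·15 = 255 ≡ 21 (mod 26).

21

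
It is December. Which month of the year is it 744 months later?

744 mod 12 = 0 (since 62·12 = 744).
December + 0 months → December.

December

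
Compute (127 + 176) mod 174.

129

176 − 1·174 = 2, so 176 ≡ 2 (mod 174).
(127 + 2) mod 174 = 129.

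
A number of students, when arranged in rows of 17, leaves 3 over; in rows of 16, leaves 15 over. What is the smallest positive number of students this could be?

207

x ≡ 15 (mod 16) gives x ∈ {15, 31, 47, 63, 79, 95, 111, 127, …}.
The first of these with x mod 17 = 3 is 207.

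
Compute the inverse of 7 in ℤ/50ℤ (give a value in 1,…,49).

43

7·43 = 301 = 6·50 + 1, so 7⁻¹ ≡ 43 (mod 50).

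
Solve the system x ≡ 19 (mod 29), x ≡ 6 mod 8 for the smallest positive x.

222

Since 8·11 ≡ 1 (mod 29), take x = 6 + 8·((19−6)·11 mod 29) = 6 + 8·27 = 222.
Check: 222 mod 29 = 19, 222 mod 8 = 6.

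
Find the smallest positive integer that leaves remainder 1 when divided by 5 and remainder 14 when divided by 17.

Since 17·3 ≡ 1 (mod 5), take x = 14 + 17·((1−14)·3 mod 5) = 14 + 17·1 = 31.
Check: 31 mod 5 = 1, 31 mod 17 = 14.

31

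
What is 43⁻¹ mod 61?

61 = 1·43 + 18
43 = 2·18 + 7
18 = 2·7 + 4
7 = 1·4 + 3
4 = 1·3 + 1
3 = 3·1 + 0
Back-substituting gives 43·44 ≡ 1 (mod 61).

44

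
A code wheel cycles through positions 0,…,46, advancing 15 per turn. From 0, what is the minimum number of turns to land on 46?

The inverse of 15 mod 47 is 22 (since 15·22 = 330 ≡ 1).
Multiplying both sides by 22: x ≡ 22·46 = 1012 ≡ 25 (mod 47).
Check: 15·25 = 375 = 7·47 + 46.

25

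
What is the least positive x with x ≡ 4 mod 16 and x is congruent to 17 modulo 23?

132

Since 23·7 ≡ 1 (mod 16), take x = 17 + 23·((4−17)·7 mod 16) = 17 + 23·5 = 132.
Check: 132 mod 16 = 4, 132 mod 23 = 17.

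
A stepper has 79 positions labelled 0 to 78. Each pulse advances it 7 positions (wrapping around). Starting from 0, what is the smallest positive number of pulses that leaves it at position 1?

79 = 11·7 + 2
7 = 3·2 + 1
2 = 2·1 + 0
Back-substituting gives 7·34 ≡ 1 (mod 79).

34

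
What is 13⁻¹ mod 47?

29

13·29 = 377 = 8·47 + 1, so 13⁻¹ ≡ 29 (mod 47).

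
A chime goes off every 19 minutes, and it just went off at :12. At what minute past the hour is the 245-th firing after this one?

245·19 = 4655.
Dividing 4655 by 60 gives quotient 77 and remainder 35.
(12 + 35) mod 60 = 47.

47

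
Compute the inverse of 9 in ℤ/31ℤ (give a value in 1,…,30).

7

31 = 3·9 + 4
9 = 2·4 + 1
4 = 4·1 + 0
Back-substituting gives 9·7 ≡ 1 (mod 31).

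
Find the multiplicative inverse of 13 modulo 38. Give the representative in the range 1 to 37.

38 = 2·13 + 12
13 = 1·12 + 1
12 = 12·1 + 0
Back-substituting gives 13·3 ≡ 1 (mod 38).

3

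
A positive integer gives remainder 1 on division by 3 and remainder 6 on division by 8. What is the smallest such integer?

x ≡ 1 (mod 3) gives x ∈ {1, 4, 7, 10, 13, 16, 19, 22}.
The first of these with x mod 8 = 6 is 22.

22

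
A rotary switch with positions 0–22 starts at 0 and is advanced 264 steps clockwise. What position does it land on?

11

264 mod 23 = 11 (since 11·23 = 253).
(0 + 11) mod 23 = 11.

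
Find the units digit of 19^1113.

The units digit of 19^n cycles with period 2: 9, 1, …
1113 mod 2 = 1, so the last digit matches 9^1 = 9.

9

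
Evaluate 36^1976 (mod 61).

16

By repeated squaring mod 61: 36^1≡36, 36^2≡15, 36^4≡42, 36^8≡56, 36^16≡25, 36^32≡15, 36^64≡42, 36^128≡56, 36^256≡25, 36^512≡15, 36^1024≡42.
1976 = 8 + 16 + 32 + 128 + 256 + 512 + 1024, so 36^1976 ≡ 56·25·15·56·25·15·42 ≡ 16 (mod 61).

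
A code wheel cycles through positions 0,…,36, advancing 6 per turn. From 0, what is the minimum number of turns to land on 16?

The inverse of 6 mod 37 is 31 (since 6·31 = 186 ≡ 1).
Multiplying both sides by 31: x ≡ 31·16 = 496 ≡ 15 (mod 37).
Check: 6·15 = 90 = 2·37 + 16.

15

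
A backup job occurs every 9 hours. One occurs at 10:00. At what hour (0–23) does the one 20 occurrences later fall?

20·9 = 180.
180 mod 24 = 12 (since 7·24 = 168).
(10 + 12) mod 24 = 22.

22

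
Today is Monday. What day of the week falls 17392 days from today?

Friday

17392 mod 7 = 4 (since 2484·7 = 17388).
Monday + 4 days → Friday.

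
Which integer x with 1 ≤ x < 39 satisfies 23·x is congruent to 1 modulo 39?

23·17 = 391 = 10·39 + 1, so 23⁻¹ ≡ 17 (mod 39).

17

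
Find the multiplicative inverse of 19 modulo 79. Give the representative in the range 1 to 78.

25

19·25 = 475 = 6·79 + 1, so 19⁻¹ ≡ 25 (mod 79).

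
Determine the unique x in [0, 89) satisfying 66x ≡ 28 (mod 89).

66⁻¹ ≡ 58 (mod 89) because 66·58 = 3828 = 43·89 + 1.
So x ≡ 58·28 = 1624 ≡ 22 (mod 89).
Check: 66·22 = 1452 = 16·89 + 28.

22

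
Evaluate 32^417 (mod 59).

37

Successive squares of 32 mod 59: 32^1≡32, 32^2≡21, 32^4≡28, 32^8≡17, 32^16≡53, 32^32≡36, 32^64≡57, 32^128≡4, 32^256≡16.
417 = 1 + 32 + 128 + 256, so 32^417 ≡ 32·36·4·16 ≡ 37 (mod 59).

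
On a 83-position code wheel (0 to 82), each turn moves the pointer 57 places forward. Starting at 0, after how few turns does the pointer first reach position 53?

57⁻¹ ≡ 67 (mod 83) because 57·67 = 3819 = 46·83 + 1.
So x ≡ 67·53 = 3551 ≡ 65 (mod 83).
Check: 57·65 = 3705 = 44·83 + 53.

65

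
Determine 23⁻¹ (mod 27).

23·20 = 460 = 17·27 + 1, so 23⁻¹ ≡ 20 (mod 27).

20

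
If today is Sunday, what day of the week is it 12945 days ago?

Friday

12945 mod 7 = 2 (since 1849·7 = 12943).
Sunday − 2 days → Friday.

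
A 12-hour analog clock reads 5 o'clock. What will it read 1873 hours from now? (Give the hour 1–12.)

1873 = 156·12 + 1, so 1873 mod 12 = 1.
5 + 1 → 6 on a 12-hour dial.

6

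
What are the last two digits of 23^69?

By repeated squaring mod 100: 23^1≡23, 23^2≡29, 23^4≡41, 23^8≡81, 23^16≡61, 23^32≡21, 23^64≡41.
69 = 1 + 4 + 64, so 23^69 ≡ 23·41·41 ≡ 63 (mod 100).

63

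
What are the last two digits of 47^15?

By repeated squaring mod 100: 47^1≡47, 47^2≡9, 47^4≡81, 47^8≡61.
Since 15 = 1 + 2 + 4 + 8 in binary, 47^15 ≡ 47·9·81·61 ≡ 43 (mod 100).

43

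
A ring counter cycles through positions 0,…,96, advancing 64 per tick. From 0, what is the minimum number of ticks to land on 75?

The inverse of 64 mod 97 is 47 (since 64·47 = 3008 ≡ 1).
Multiplying both sides by 47: x ≡ 47·75 = 3525 ≡ 33 (mod 97).
Check: 64·33 = 2112 = 21·97 + 75.

33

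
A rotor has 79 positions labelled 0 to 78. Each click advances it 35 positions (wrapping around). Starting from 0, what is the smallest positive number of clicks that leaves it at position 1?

79 = 2·35 + 9
35 = 3·9 + 8
9 = 1·8 + 1
8 = 8·1 + 0
Back-substituting gives 35·70 ≡ 1 (mod 79).

70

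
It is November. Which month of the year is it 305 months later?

April

305 = 25·12 + 5, so 305 mod 12 = 5.
November + 5 months → April.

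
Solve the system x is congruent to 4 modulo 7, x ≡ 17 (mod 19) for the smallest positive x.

74

Since 19·3 ≡ 1 (mod 7), take x = 17 + 19·((4−17)·3 mod 7) = 17 + 19·3 = 74.
Check: 74 mod 7 = 4, 74 mod 19 = 17.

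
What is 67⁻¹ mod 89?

4

89 = 1·67 + 22
67 = 3·22 + 1
22 = 22·1 + 0
Back-substituting gives 67·4 ≡ 1 (mod 89).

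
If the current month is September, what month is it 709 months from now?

709 mod 12 = 1 (since 59·12 = 708).
September + 1 month → October.

October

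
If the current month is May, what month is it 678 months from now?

678 mod 12 = 6 (since 56·12 = 672).
May + 6 months → November.

November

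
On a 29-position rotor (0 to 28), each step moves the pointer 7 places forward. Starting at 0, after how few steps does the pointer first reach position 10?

7⁻¹ ≡ 25 (mod 29) because 7·25 = 175 = 6·29 + 1.
Multiplying both sides by 25: x ≡ 25·10 = 250 ≡ 18 (mod 29).
Check: 7·18 = 126 = 4·29 + 10.

18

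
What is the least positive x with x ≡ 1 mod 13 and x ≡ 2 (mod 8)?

x ≡ 2 (mod 8) gives x ∈ {2, 10, 18, 26, 34, 42, 50, 58, …}.
The first of these with x mod 13 = 1 is 66.

66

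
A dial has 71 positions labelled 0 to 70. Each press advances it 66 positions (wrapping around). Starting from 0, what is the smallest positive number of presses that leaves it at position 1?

14

66·14 = 924 = 13·71 + 1, so 66⁻¹ ≡ 14 (mod 71).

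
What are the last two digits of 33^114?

Successive squares of 33 mod 100: 33^1≡33, 33^2≡89, 33^4≡21, 33^8≡41, 33^16≡81, 33^32≡61, 33^64≡21.
Since 114 = 2 + 16 + 32 + 64 in binary, 33^114 ≡ 89·81·61·21 ≡ 29 (mod 100).

29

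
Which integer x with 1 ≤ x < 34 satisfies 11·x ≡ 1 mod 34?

11·31 = 341 = 10·34 + 1, so 11⁻¹ ≡ 31 (mod 34).

31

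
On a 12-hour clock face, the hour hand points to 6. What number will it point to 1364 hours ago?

1364 = 113·12 + 8, so 1364 mod 12 = 8.
6 − 8 → 10 on a 12-hour dial.

10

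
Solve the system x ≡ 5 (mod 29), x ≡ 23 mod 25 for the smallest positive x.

498

Since 25·7 ≡ 1 (mod 29), take x = 23 + 25·((5−23)·7 mod 29) = 23 + 25·19 = 498.
Check: 498 mod 29 = 5, 498 mod 25 = 23.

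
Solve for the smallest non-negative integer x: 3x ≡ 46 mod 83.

43

3⁻¹ ≡ 28 (mod 83) because 3·28 = 84 = 1·83 + 1.
Multiplying both sides by 28: x ≡ 28·46 = 1288 ≡ 43 (mod 83).
Check: 3·43 = 129 = 1·83 + 46.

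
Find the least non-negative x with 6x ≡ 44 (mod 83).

35

6⁻¹ ≡ 14 (mod 83) because 6·14 = 84 = 1·83 + 1.
Multiplying both sides by 14: x ≡ 14·44 = 616 ≡ 35 (mod 83).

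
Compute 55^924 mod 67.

1

Square-and-reduce mod 67: 55^1≡55, 55^2≡10, 55^4≡33, 55^8≡17, 55^16≡21, 55^32≡39, 55^64≡47, 55^128≡65, 55^256≡4, 55^512≡16.
Since 924 = 4 + 8 + 16 + 128 + 256 + 512 in binary, 55^924 ≡ 33·17·21·65·4·16 ≡ 1 (mod 67).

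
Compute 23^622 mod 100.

29

Square-and-reduce mod 100: 23^1≡23, 23^2≡29, 23^4≡41, 23^8≡81, 23^16≡61, 23^32≡21, 23^64≡41, 23^128≡81, 23^256≡61, 23^512≡21.
Since 622 = 2 + 4 + 8 + 32 + 64 + 512 in binary, 23^622 ≡ 29·41·81·21·41·21 ≡ 29 (mod 100).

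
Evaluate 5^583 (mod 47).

39

Square-and-reduce mod 47: 5^1≡5, 5^2≡25, 5^4≡14, 5^8≡8, 5^16≡17, 5^32≡7, 5^64≡2, 5^128≡4, 5^256≡16, 5^512≡21.
583 = 1 + 2 + 4 + 64 + 512, so 5^583 ≡ 5·25·14·2·21 ≡ 39 (mod 47).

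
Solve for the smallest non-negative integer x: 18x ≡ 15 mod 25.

18⁻¹ ≡ 7 (mod 25) because 18·7 = 126 = 5·25 + 1.
So x ≡ 7·15 = 105 ≡ 5 (mod 25).
Check: 18·5 = 90 = 3·25 + 15.

5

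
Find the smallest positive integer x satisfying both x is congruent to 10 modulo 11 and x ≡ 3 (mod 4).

43

x ≡ 3 (mod 4) gives x ∈ {3, 7, 11, 15, 19, 23, 27, 31, …}.
The first of these with x mod 11 = 10 is 43.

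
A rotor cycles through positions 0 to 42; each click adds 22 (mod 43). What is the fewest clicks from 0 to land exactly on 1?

43 = 1·22 + 21
22 = 1·21 + 1
21 = 21·1 + 0
Back-substituting gives 22·2 ≡ 1 (mod 43).

2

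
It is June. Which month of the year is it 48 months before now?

June

48 = 4·12 + 0, so 48 mod 12 = 0.
June − 0 months → June.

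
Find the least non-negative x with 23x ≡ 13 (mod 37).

The inverse of 23 mod 37 is 29 (since 23·29 = 667 ≡ 1).
So x ≡ 29·13 = 377 ≡ 7 (mod 37).

7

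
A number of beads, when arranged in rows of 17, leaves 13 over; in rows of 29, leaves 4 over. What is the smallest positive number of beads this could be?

149

Since 29·10 ≡ 1 (mod 17), take x = 4 + 29·((13−4)·10 mod 17) = 4 + 29·5 = 149.
Check: 149 mod 17 = 13, 149 mod 29 = 4.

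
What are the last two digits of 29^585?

By repeated squaring mod 100: 29^1≡29, 29^2≡41, 29^4≡81, 29^8≡61, 29^16≡21, 29^32≡41, 29^64≡81, 29^128≡61, 29^256≡21, 29^512≡41.
Since 585 = 1 + 8 + 64 + 512 in binary, 29^585 ≡ 29·61·81·41 ≡ 49 (mod 100).

49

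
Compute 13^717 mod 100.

By repeated squaring mod 100: 13^1≡13, 13^2≡69, 13^4≡61, 13^8≡21, 13^16≡41, 13^32≡81, 13^64≡61, 13^128≡21, 13^256≡41, 13^512≡81.
Since 717 = 1 + 4 + 8 + 64 + 128 + 512 in binary, 13^717 ≡ 13·61·21·61·21·81 ≡ 33 (mod 100).

33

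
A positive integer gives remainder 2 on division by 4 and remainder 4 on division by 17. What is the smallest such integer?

38

Since 17·1 ≡ 1 (mod 4), take x = 4 + 17·((2−4)·1 mod 4) = 4 + 17·2 = 38.
Check: 38 mod 4 = 2, 38 mod 17 = 4.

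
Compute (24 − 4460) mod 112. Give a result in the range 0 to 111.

Dividing 4460 by 112 gives quotient 39 and remainder 92.
(24 − 92) mod 112 = 44.

44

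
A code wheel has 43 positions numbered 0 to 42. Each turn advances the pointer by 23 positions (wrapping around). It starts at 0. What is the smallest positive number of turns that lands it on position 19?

23⁻¹ ≡ 15 (mod 43) because 23·15 = 345 = 8·43 + 1.
Multiplying both sides by 15: x ≡ 15·19 = 285 ≡ 27 (mod 43).

27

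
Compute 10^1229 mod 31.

Square-and-reduce mod 31: 10^1≡10, 10^2≡7, 10^4≡18, 10^8≡14, 10^16≡10, 10^32≡7, 10^64≡18, 10^128≡14, 10^256≡10, 10^512≡7, 10^1024≡18.
Since 1229 = 1 + 4 + 8 + 64 + 128 + 1024 in binary, 10^1229 ≡ 10·18·14·18·14·18 ≡ 28 (mod 31).

28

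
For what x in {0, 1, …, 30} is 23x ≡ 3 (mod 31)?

The inverse of 23 mod 31 is 27 (since 23·27 = 621 ≡ 1).
So x ≡ 27·3 = 81 ≡ 19 (mod 31).
Check: 23·19 = 437 = 14·31 + 3.

19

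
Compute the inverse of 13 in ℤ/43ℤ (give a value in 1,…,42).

13·10 = 130 = 3·43 + 1, so 13⁻¹ ≡ 10 (mod 43).

10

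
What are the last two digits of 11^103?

By repeated squaring mod 100: 11^1≡11, 11^2≡21, 11^4≡41, 11^8≡81, 11^16≡61, 11^32≡21, 11^64≡41.
Since 103 = 1 + 2 + 4 + 32 + 64 in binary, 11^103 ≡ 11·21·41·21·41 ≡ 31 (mod 100).

31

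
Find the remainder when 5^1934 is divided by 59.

16

By repeated squaring mod 59: 5^1≡5, 5^2≡25, 5^4≡35, 5^8≡45, 5^16≡19, 5^32≡7, 5^64≡49, 5^128≡41, 5^256≡29, 5^512≡15, 5^1024≡48.
Since 1934 = 2 + 4 + 8 + 128 + 256 + 512 + 1024 in binary, 5^1934 ≡ 25·35·45·41·29·15·48 ≡ 16 (mod 59).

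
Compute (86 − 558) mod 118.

0

558 mod 118 = 86 (since 4·118 = 472).
(86 − 86) mod 118 = 0.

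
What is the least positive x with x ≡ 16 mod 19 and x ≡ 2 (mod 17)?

x ≡ 2 (mod 17) gives x ∈ {2, 19, 36, 53, 70, 87, 104, 121, …}.
The first of these with x mod 19 = 16 is 206.

206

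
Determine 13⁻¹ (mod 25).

25 = 1·13 + 12
13 = 1·12 + 1
12 = 12·1 + 0
Back-substituting gives 13·2 ≡ 1 (mod 25).

2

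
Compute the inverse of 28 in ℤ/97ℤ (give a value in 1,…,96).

52

97 = 3·28 + 13
28 = 2·13 + 2
13 = 6·2 + 1
2 = 2·1 + 0
Back-substituting gives 28·52 ≡ 1 (mod 97).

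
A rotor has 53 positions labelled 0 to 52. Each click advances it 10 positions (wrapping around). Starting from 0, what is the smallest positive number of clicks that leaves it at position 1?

53 = 5·10 + 3
10 = 3·3 + 1
3 = 3·1 + 0
Back-substituting gives 10·16 ≡ 1 (mod 53).

16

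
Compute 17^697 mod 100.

By repeated squaring mod 100: 17^1≡17, 17^2≡89, 17^4≡21, 17^8≡41, 17^16≡81, 17^32≡61, 17^64≡21, 17^128≡41, 17^256≡81, 17^512≡61.
697 = 1 + 8 + 16 + 32 + 128 + 512, so 17^697 ≡ 17·41·81·61·41·61 ≡ 77 (mod 100).

77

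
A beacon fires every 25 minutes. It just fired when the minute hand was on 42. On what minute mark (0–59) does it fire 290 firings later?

32

290·25 = 7250.
7250 − 120·60 = 50, so 7250 ≡ 50 (mod 60).
(42 + 50) mod 60 = 32.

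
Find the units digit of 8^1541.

The units digit of 8^n cycles with period 4: 8, 4, 2, 6, …
1541 mod 4 = 1, so the last digit matches 8^1 = 8.

8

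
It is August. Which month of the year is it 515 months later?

July

Dividing 515 by 12 gives quotient 42 and remainder 11.
August + 11 months → July.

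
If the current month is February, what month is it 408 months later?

408 = 34·12 + 0, so 408 mod 12 = 0.
February + 0 months → February.

February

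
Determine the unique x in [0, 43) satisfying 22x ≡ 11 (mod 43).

22⁻¹ ≡ 2 (mod 43) because 22·2 = 44 = 1·43 + 1.
So x ≡ 2·11 = 22 ≡ 22 (mod 43).

22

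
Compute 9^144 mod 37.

Successive squares of 9 mod 37: 9^1≡9, 9^2≡7, 9^4≡12, 9^8≡33, 9^16≡16, 9^32≡34, 9^64≡9, 9^128≡7.
144 = 16 + 128, so 9^144 ≡ 16·7 ≡ 1 (mod 37).

1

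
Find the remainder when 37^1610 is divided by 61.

By repeated squaring mod 61: 37^1≡37, 37^2≡27, 37^4≡58, 37^8≡9, 37^16≡20, 37^32≡34, 37^64≡58, 37^128≡9, 37^256≡20, 37^512≡34, 37^1024≡58.
Since 1610 = 2 + 8 + 64 + 512 + 1024 in binary, 37^1610 ≡ 27·9·58·34·58 ≡ 60 (mod 61).

60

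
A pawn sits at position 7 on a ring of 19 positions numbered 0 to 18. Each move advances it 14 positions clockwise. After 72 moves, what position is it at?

8

72·14 = 1008.
1008 − 53·19 = 1, so 1008 ≡ 1 (mod 19).
(7 + 1) mod 19 = 8.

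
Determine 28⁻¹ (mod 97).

28·52 = 1456 = 15·97 + 1, so 28⁻¹ ≡ 52 (mod 97).

52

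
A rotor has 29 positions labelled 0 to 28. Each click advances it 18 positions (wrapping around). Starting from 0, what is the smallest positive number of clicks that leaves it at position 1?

21

29 = 1·18 + 11
18 = 1·11 + 7
11 = 1·7 + 4
7 = 1·4 + 3
4 = 1·3 + 1
3 = 3·1 + 0
Back-substituting gives 18·21 ≡ 1 (mod 29).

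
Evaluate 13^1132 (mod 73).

71

Successive squares of 13 mod 73: 13^1≡13, 13^2≡23, 13^4≡18, 13^8≡32, 13^16≡2, 13^32≡4, 13^64≡16, 13^128≡37, 13^256≡55, 13^512≡32, 13^1024≡2.
1132 = 4 + 8 + 32 + 64 + 1024, so 13^1132 ≡ 18·32·4·16·2 ≡ 71 (mod 73).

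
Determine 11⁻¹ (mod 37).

11·27 = 297 = 8·37 + 1, so 11⁻¹ ≡ 27 (mod 37).

27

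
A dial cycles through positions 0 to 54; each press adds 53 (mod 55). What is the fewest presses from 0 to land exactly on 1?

27

53·27 = 1431 = 26·55 + 1, so 53⁻¹ ≡ 27 (mod 55).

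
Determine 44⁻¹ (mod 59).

55

59 = 1·44 + 15
44 = 2·15 + 14
15 = 1·14 + 1
14 = 14·1 + 0
Back-substituting gives 44·55 ≡ 1 (mod 59).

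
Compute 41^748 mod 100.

21

By repeated squaring mod 100: 41^1≡41, 41^2≡81, 41^4≡61, 41^8≡21, 41^16≡41, 41^32≡81, 41^64≡61, 41^128≡21, 41^256≡41, 41^512≡81.
Since 748 = 4 + 8 + 32 + 64 + 128 + 512 in binary, 41^748 ≡ 61·21·81·61·21·81 ≡ 21 (mod 100).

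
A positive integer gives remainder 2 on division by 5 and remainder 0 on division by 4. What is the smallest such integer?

12

x ≡ 0 (mod 4) gives x ∈ {0, 4, 8, 12}.
The first of these with x mod 5 = 2 is 12.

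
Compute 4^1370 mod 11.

Successive squares of 4 mod 11: 4^1≡4, 4^2≡5, 4^4≡3, 4^8≡9, 4^16≡4, 4^32≡5, 4^64≡3, 4^128≡9, 4^256≡4, 4^512≡5, 4^1024≡3.
Since 1370 = 2 + 8 + 16 + 64 + 256 + 1024 in binary, 4^1370 ≡ 5·9·4·3·4·3 ≡ 1 (mod 11).

1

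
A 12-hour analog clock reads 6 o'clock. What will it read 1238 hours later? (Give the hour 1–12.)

1238 − 103·12 = 2, so 1238 ≡ 2 (mod 12).
6 + 2 → 8 on a 12-hour dial.

8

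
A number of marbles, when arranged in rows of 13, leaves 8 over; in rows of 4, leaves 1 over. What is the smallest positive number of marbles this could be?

x ≡ 1 (mod 4) gives x ∈ {1, 5, 9, 13, 17, 21}.
The first of these with x mod 13 = 8 is 21.

21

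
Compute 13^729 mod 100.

By repeated squaring mod 100: 13^1≡13, 13^2≡69, 13^4≡61, 13^8≡21, 13^16≡41, 13^32≡81, 13^64≡61, 13^128≡21, 13^256≡41, 13^512≡81.
729 = 1 + 8 + 16 + 64 + 128 + 512, so 13^729 ≡ 13·21·41·61·21·81 ≡ 73 (mod 100).

73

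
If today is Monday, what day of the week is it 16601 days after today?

16601 = 2371·7 + 4, so 16601 mod 7 = 4.
Monday + 4 days → Friday.

Friday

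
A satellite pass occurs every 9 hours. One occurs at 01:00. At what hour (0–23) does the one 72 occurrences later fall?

72·9 = 648.
648 = 27·24 + 0, so 648 mod 24 = 0.
(1 + 0) mod 24 = 1.

1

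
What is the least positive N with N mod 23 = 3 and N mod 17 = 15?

49

x ≡ 15 (mod 17) gives x ∈ {15, 32, 49}.
The first of these with x mod 23 = 3 is 49.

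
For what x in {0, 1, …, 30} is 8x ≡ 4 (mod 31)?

16

8⁻¹ ≡ 4 (mod 31) because 8·4 = 32 = 1·31 + 1.
So x ≡ 4·4 = 16 ≡ 16 (mod 31).
Check: 8·16 = 128 = 4·31 + 4.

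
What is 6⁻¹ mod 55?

6·46 = 276 = 5·55 + 1, so 6⁻¹ ≡ 46 (mod 55).

46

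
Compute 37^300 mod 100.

Square-and-reduce mod 100: 37^1≡37, 37^2≡69, 37^4≡61, 37^8≡21, 37^16≡41, 37^32≡81, 37^64≡61, 37^128≡21, 37^256≡41.
Since 300 = 4 + 8 + 32 + 256 in binary, 37^300 ≡ 61·21·81·41 ≡ 1 (mod 100).

1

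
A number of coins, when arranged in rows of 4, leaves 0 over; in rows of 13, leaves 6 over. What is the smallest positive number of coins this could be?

Since 13·1 ≡ 1 (mod 4), take x = 6 + 13·((0−6)·1 mod 4) = 6 + 13·2 = 32.
Check: 32 mod 4 = 0, 32 mod 13 = 6.

32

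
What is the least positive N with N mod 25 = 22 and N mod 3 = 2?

47

x ≡ 2 (mod 3) gives x ∈ {2, 5, 8, 11, 14, 17, 20, 23, …}.
The first of these with x mod 25 = 22 is 47.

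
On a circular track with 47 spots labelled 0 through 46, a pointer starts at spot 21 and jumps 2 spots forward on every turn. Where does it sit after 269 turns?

42

269·2 = 538.
538 mod 47 = 21 (since 11·47 = 517).
(21 + 21) mod 47 = 42.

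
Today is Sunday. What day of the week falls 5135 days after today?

5135 mod 7 = 4 (since 733·7 = 5131).
Sunday + 4 days → Thursday.

Thursday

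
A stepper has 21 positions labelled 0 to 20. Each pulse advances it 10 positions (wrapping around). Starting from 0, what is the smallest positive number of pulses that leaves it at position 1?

19

10·19 = 190 = 9·21 + 1, so 10⁻¹ ≡ 19 (mod 21).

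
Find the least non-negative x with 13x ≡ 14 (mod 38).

13⁻¹ ≡ 3 (mod 38) because 13·3 = 39 = 1·38 + 1.
So x ≡ 3·14 = 42 ≡ 4 (mod 38).

4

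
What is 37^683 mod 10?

Powers of 7 mod 10 repeat with period 4: 7, 9, 3, 1.
683 mod 4 = 3, so the last digit matches 7^3 = 3.

3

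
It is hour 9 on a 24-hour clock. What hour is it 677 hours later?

14

677 mod 24 = 5 (since 28·24 = 672).
(9 + 5) mod 24 = 14.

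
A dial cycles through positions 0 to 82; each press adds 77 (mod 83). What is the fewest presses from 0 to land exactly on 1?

77·69 = 5313 = 64·83 + 1, so 77⁻¹ ≡ 69 (mod 83).

69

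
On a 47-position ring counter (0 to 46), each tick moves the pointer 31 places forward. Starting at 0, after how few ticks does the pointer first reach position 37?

30

31⁻¹ ≡ 44 (mod 47) because 31·44 = 1364 = 29·47 + 1.
So x ≡ 44·37 = 1628 ≡ 30 (mod 47).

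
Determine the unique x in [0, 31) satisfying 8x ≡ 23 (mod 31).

The inverse of 8 mod 31 is 4 (since 8·4 = 32 ≡ 1).
So x ≡ 4·23 = 92 ≡ 30 (mod 31).

30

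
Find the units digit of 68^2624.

The units digit of 68^n cycles with period 4: 8, 4, 2, 6, …
2624 mod 4 = 0, so the last digit matches 8^4 = 6.

6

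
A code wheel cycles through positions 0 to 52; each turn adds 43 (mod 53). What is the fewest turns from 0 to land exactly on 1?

37

53 = 1·43 + 10
43 = 4·10 + 3
10 = 3·3 + 1
3 = 3·1 + 0
Back-substituting gives 43·37 ≡ 1 (mod 53).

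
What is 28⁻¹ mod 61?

28·24 = 672 = 11·61 + 1, so 28⁻¹ ≡ 24 (mod 61).

24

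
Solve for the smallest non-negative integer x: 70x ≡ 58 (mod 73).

The inverse of 70 mod 73 is 24 (since 70·24 = 1680 ≡ 1).
So x ≡ 24·58 = 1392 ≡ 5 (mod 73).
Check: 70·5 = 350 = 4·73 + 58.

5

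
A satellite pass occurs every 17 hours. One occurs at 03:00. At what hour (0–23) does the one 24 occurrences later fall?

24·17 = 408.
Dividing 408 by 24 gives quotient 17 and remainder 0.
(3 + 0) mod 24 = 3.

3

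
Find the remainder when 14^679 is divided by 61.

Square-and-reduce mod 61: 14^1≡14, 14^2≡13, 14^4≡47, 14^8≡13, 14^16≡47, 14^32≡13, 14^64≡47, 14^128≡13, 14^256≡47, 14^512≡13.
679 = 1 + 2 + 4 + 32 + 128 + 512, so 14^679 ≡ 14·13·47·13·13·13 ≡ 14 (mod 61).

14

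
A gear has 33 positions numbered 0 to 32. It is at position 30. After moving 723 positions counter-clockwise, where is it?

0

Dividing 723 by 33 gives quotient 21 and remainder 30.
(30 − 30) mod 33 = 0.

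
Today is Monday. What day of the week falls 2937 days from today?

2937 − 419·7 = 4, so 2937 ≡ 4 (mod 7).
Monday + 4 days → Friday.

Friday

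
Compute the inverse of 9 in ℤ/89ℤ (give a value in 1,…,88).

10

89 = 9·9 + 8
9 = 1·8 + 1
8 = 8·1 + 0
Back-substituting gives 9·10 ≡ 1 (mod 89).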